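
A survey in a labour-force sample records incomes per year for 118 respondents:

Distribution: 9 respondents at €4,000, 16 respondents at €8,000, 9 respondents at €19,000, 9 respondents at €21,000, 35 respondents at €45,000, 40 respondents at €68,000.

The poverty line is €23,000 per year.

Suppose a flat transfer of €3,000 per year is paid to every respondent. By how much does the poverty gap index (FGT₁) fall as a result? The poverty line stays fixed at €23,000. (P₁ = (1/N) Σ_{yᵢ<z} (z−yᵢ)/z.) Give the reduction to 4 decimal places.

0.0442

Before: below the line — 9×€4,000, 16×€8,000, 9×€19,000, 9×€21,000; poverty gap index (FGT₁) = 0.171334.
After the €3,000 transfer: below the line — 9×€7,000, 16×€11,000, 9×€22,000; poverty gap index (FGT₁) = 0.127119.
Reduction = 0.171334 − 0.127119 = 0.0442.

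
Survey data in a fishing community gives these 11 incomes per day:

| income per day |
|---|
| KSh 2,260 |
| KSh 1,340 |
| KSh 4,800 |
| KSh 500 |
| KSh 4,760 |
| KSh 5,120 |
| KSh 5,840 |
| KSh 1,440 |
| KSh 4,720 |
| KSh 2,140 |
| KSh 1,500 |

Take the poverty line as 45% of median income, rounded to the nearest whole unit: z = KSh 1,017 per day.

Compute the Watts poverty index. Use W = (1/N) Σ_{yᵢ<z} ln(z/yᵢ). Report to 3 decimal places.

0.065

Poor units: KSh 500 (q = 1 of N = 11).
ln(z/y) terms: ln(1017/500) = 0.7100.
W = 0.710004 / 11 = 0.065.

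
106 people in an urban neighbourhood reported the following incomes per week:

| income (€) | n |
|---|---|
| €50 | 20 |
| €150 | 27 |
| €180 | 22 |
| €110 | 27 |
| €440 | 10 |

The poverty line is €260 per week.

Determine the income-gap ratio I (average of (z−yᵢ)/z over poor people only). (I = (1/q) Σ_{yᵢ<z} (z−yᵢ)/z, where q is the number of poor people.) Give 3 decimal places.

0.520

Incomes under z: 20×€50, 27×€110, 27×€150, 22×€180 (q = 96 of N = 106).
Relative gaps: 0.8077 (×20), 0.5769 (×27), 0.4231 (×27), 0.3077 (×22); sum = 49.923077.
The income-gap ratio divides by q (the poor only): 49.923077 / 96 = 0.520.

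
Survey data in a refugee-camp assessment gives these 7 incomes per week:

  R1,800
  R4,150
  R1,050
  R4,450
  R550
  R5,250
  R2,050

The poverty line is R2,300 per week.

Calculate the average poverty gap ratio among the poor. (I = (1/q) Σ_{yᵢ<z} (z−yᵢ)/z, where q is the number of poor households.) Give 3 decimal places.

0.408

Incomes under z: R550, R1,050, R1,800, R2,050 (q = 4 of N = 7).
Shortfall ratios (z−y)/z: 0.7609, 0.5435, 0.2174, 0.1087; sum = 1.630435.
I averages over the q = 4 poor units only: 1.630435 / 4 = 0.408.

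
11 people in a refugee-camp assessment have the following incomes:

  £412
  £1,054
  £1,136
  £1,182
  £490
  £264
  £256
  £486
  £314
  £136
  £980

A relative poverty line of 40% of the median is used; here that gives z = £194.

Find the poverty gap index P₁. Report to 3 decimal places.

Below the line: £136 (q = 1 of N = 11).
Gap ratios (z−y)/z: (194−136)/194 = 0.2990.
Sum of shortfalls = 0.298969; P₁ averages over all N: 0.298969 / 11 = 0.027.

0.027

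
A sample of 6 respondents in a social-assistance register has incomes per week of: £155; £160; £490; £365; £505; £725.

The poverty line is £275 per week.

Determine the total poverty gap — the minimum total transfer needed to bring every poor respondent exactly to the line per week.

Poor units: £155, £160 (q = 2 of N = 6).
Individual gaps: 275−155 = 120; 275−160 = 115.
Aggregate gap = £235.

£235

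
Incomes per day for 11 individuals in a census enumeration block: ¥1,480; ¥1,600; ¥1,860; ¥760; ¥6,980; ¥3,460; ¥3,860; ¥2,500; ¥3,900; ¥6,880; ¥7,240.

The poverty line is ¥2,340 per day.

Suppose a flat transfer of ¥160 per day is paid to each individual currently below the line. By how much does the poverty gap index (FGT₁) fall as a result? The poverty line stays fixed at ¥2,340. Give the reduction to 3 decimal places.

0.025

Before: below the line — ¥760, ¥1,480, ¥1,600, ¥1,860; poverty gap index (FGT₁) = 0.14219.
After the ¥160 transfer: below the line — ¥920, ¥1,640, ¥1,760, ¥2,020; poverty gap index (FGT₁) = 0.11733.
Reduction = 0.14219 − 0.11733 = 0.025.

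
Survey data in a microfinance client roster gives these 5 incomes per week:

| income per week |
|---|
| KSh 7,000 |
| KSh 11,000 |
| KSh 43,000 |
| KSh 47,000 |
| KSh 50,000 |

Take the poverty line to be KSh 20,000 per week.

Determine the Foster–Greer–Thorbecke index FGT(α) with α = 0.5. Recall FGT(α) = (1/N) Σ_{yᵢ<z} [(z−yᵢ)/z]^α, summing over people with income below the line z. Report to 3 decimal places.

0.295

Poor units: KSh 7,000, KSh 11,000 (q = 2 of N = 5).
Shortfall ratios: (20000−7000)/20000 = 0.6500; (20000−11000)/20000 = 0.4500.
Raised to α = 0.5: 0.80623; 0.67082.
Sum = 1.477046; FGT(0.5) = 1.477046 / 5 = 0.295.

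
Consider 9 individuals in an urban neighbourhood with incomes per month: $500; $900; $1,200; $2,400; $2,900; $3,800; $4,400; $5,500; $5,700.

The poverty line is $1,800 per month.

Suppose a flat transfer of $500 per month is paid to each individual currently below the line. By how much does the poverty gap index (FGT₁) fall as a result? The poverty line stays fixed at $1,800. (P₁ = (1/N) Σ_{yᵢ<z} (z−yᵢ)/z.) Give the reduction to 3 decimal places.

0.093

Before: below the line — $500, $900, $1,200; poverty gap index (FGT₁) = 0.17284.
After the $500 transfer: below the line — $1,000, $1,400, $1,700; poverty gap index (FGT₁) = 0.08025.
Reduction = 0.17284 − 0.08025 = 0.093.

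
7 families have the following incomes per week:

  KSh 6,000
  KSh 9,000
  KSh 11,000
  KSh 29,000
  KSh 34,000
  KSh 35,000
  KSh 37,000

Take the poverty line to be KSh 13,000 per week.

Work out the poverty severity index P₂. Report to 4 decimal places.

0.0583

Below the line: KSh 6,000, KSh 9,000, KSh 11,000 (q = 3 of N = 7).
Gap ratios (z−y)/z: (13000−6000)/13000 = 0.5385; (13000−9000)/13000 = 0.3077; (13000−11000)/13000 = 0.1538.
Squared: 0.2899; 0.0947; 0.0237.
Sum = 0.408284; P₂ = 0.408284 / 7 = 0.0583.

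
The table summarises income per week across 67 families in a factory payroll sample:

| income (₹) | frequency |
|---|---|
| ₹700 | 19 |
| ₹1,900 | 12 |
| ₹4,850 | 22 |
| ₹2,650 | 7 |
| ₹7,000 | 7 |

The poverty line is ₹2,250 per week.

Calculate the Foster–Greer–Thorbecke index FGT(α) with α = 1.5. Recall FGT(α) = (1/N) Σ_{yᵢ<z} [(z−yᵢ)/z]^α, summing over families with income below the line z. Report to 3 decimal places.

0.173

Below z: 19×₹700, 12×₹1,900 (q = 31 of N = 67).
Relative gaps: (2250−700)/2250 = 0.6889 (×19); (2250−1900)/2250 = 0.1556 (×12).
Raised to α = 1.5: 0.57177 (×19); 0.06135 (×12).
Sum = 11.599913; FGT(1.5) = 11.599913 / 67 = 0.173.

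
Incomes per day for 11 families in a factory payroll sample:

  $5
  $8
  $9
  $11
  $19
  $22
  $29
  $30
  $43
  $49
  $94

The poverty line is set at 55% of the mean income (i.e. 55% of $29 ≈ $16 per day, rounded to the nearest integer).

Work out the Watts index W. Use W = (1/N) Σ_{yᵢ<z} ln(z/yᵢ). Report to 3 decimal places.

Incomes under z: $5, $8, $9, $11 (q = 4 of N = 11).
Log gaps: ln(16/5) = 1.1632; ln(16/8) = 0.6931; ln(16/9) = 0.5754; ln(16/11) = 0.3747.
W = 2.806356 / 11 = 0.255.

0.255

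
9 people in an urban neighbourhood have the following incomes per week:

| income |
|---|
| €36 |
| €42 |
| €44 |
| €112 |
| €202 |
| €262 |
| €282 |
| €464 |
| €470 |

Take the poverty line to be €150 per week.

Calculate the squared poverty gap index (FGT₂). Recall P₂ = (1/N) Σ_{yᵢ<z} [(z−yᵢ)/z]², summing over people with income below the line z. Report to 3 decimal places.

Incomes under z: €36, €42, €44, €112 (q = 4 of N = 9).
Gap ratios (z−y)/z: (150−36)/150 = 0.7600; (150−42)/150 = 0.7200; (150−44)/150 = 0.7067; (150−112)/150 = 0.2533.
Squared: 0.5776; 0.5184; 0.4994; 0.0642.
Sum = 1.659556; P₂ = 1.659556 / 9 = 0.184.

0.184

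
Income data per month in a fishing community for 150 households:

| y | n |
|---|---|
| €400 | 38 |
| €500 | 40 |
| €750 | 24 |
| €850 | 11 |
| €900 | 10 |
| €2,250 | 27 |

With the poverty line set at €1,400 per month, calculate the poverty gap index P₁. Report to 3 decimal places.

0.479

Poor units: 38×€400, 40×€500, 24×€750, 11×€850, 10×€900 (q = 123 of N = 150).
Gap ratios (z−y)/z: (1400−400)/1400 = 0.7143 (×38); (1400−500)/1400 = 0.6429 (×40); (1400−750)/1400 = 0.4643 (×24); (1400−850)/1400 = 0.3929 (×11); (1400−900)/1400 = 0.3571 (×10).
Σ = 71.892857. Dividing by the full population N = 150 gives P₁ = 0.479.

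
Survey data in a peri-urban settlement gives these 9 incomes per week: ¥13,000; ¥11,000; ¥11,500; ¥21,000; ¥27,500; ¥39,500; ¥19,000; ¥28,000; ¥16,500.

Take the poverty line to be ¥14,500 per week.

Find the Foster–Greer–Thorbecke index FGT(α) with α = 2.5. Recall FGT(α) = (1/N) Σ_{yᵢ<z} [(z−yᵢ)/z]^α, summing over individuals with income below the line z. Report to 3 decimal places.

0.006

Incomes under z: ¥11,000, ¥11,500, ¥13,000 (q = 3 of N = 9).
Relative gaps: (14500−11000)/14500 = 0.2414; (14500−11500)/14500 = 0.2069; (14500−13000)/14500 = 0.1034.
Raised to α = 2.5: 0.02863; 0.01947; 0.00344.
Sum = 0.051538; FGT(2.5) = 0.051538 / 9 = 0.006.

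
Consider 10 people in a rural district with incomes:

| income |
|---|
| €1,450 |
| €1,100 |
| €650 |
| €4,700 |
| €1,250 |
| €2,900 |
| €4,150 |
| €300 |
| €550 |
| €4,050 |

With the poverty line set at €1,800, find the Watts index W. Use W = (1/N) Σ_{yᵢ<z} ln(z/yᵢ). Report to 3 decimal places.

0.507

Incomes under z: €300, €550, €650, €1,100, €1,250, €1,450 (q = 6 of N = 10).
ln(z/y) terms: ln(1800/300) = 1.7918; ln(1800/550) = 1.1856; ln(1800/650) = 1.0186; ln(1800/1100) = 0.4925; ln(1800/1250) = 0.3646; ln(1800/1450) = 0.2162.
W = 5.069295 / 10 = 0.507.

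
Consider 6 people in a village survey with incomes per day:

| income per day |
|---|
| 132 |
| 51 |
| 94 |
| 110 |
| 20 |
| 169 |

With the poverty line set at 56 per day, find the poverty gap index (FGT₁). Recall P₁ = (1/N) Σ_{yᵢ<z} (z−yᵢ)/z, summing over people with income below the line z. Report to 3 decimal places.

Poor units: 20, 51 (q = 2 of N = 6).
Relative gaps: (56−20)/56 = 0.6429; (56−51)/56 = 0.0893.
Σ = 0.732143. Dividing by the full population N = 6 gives P₁ = 0.122.

0.122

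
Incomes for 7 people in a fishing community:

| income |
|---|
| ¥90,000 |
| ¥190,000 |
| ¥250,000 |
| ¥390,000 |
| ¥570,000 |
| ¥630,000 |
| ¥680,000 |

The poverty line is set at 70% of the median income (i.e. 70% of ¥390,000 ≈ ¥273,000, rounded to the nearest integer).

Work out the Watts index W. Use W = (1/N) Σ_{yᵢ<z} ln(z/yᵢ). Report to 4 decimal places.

Poor units: ¥90,000, ¥190,000, ¥250,000 (q = 3 of N = 7).
Log shortfalls: ln(273000/90000) = 1.1097; ln(273000/190000) = 0.3624; ln(273000/250000) = 0.0880.
W = 1.560121 / 7 = 0.2229.

0.2229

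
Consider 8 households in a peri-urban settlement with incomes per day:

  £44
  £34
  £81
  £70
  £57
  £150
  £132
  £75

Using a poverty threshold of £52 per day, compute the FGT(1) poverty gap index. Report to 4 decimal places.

0.0625

Poor units: £34, £44 (q = 2 of N = 8).
Normalized shortfalls: (52−34)/52 = 0.3462; (52−44)/52 = 0.1538.
Sum of shortfalls = 0.500000; P₁ averages over all N: 0.500000 / 8 = 0.0625.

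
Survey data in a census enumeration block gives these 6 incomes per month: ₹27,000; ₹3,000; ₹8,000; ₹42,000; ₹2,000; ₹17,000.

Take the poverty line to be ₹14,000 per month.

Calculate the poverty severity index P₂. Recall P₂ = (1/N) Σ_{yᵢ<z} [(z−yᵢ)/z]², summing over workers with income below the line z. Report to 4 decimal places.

0.2560

Below z: ₹2,000, ₹3,000, ₹8,000 (q = 3 of N = 6).
Relative gaps: (14000−2000)/14000 = 0.8571; (14000−3000)/14000 = 0.7857; (14000−8000)/14000 = 0.4286.
Squared: 0.7347; 0.6173; 0.1837.
Sum = 1.535714; P₂ = 1.535714 / 6 = 0.2560.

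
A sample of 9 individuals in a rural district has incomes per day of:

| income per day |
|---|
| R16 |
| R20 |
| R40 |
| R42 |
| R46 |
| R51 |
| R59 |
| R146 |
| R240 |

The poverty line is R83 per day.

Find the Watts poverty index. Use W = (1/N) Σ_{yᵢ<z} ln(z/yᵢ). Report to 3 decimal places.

0.655

Poor units: R16, R20, R40, R42, R46, R51, R59 (q = 7 of N = 9).
Log shortfalls: ln(83/16) = 1.6463; ln(83/20) = 1.4231; ln(83/40) = 0.7300; ln(83/42) = 0.6812; ln(83/46) = 0.5902; ln(83/51) = 0.4870; ln(83/59) = 0.3413.
W = 5.899010 / 9 = 0.655.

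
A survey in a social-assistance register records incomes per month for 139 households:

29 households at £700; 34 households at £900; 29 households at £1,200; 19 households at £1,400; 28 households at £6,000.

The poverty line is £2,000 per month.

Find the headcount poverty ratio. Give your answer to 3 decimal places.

0.799

111 of the 139 households have income below £2,000.
H = 111/139 = 0.799.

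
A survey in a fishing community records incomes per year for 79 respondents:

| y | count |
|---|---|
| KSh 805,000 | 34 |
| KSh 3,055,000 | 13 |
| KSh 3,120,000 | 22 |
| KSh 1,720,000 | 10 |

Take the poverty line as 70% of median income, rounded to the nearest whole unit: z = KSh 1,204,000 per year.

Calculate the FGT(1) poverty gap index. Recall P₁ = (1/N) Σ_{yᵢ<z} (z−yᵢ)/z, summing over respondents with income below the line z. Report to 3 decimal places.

0.143

Below the line: 34×KSh 805,000 (q = 34 of N = 79).
Shortfall ratios: (1204000−805000)/1204000 = 0.3314 (×34).
Sum of shortfalls = 11.267442; P₁ averages over all N: 11.267442 / 79 = 0.143.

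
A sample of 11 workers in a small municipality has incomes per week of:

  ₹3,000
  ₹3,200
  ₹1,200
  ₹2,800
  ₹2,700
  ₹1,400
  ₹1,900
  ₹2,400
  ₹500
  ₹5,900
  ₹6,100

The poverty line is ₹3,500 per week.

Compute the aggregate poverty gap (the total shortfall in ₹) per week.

₹12,400

Below the line: ₹500, ₹1,200, ₹1,400, ₹1,900, ₹2,400, ₹2,700, ₹2,800, ₹3,000, ₹3,200 (q = 9 of N = 11).
Individual gaps: 3500−500 = 3000; 3500−1200 = 2300; 3500−1400 = 2100; 3500−1900 = 1600; 3500−2400 = 1100; 3500−2700 = 800; 3500−2800 = 700; 3500−3000 = 500; 3500−3200 = 300.
Aggregate gap = ₹12,400.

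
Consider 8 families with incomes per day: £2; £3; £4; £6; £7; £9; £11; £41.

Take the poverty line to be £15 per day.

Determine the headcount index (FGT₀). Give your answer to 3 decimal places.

0.875

7 of the 8 families have income below £15.
H = 7/8 = 0.875.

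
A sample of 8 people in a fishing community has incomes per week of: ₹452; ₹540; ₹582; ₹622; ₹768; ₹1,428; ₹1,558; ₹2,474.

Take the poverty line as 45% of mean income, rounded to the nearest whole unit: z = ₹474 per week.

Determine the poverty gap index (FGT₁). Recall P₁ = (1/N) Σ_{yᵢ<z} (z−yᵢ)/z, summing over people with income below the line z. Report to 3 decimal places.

0.006

Poor units: ₹452 (q = 1 of N = 8).
Relative gaps: (474−452)/474 = 0.0464.
Σ = 0.046414. Dividing by the full population N = 8 gives P₁ = 0.006.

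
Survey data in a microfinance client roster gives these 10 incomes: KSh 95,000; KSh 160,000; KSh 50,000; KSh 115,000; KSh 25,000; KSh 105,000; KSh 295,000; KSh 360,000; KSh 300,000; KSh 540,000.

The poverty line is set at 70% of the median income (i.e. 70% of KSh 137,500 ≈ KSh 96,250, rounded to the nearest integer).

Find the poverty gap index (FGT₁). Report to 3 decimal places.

0.123

Below z: KSh 25,000, KSh 50,000, KSh 95,000 (q = 3 of N = 10).
Shortfall ratios: (96250−25000)/96250 = 0.7403; (96250−50000)/96250 = 0.4805; (96250−95000)/96250 = 0.0130.
Σ = 1.233766. Dividing by the full population N = 10 gives P₁ = 0.123.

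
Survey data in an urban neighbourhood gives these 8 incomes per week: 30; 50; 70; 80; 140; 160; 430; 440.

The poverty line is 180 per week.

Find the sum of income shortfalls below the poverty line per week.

Incomes under z: 30, 50, 70, 80, 140, 160 (q = 6 of N = 8).
Individual gaps: 180−30 = 150; 180−50 = 130; 180−70 = 110; 180−80 = 100; 180−140 = 40; 180−160 = 20.
Aggregate gap = 550.

550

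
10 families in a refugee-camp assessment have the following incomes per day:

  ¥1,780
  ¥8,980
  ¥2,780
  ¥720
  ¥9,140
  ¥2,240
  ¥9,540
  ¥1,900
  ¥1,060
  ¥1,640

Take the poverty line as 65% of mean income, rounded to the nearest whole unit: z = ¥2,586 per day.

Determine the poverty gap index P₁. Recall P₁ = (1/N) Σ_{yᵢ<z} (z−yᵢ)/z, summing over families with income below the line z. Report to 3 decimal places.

0.239

Incomes under z: ¥720, ¥1,060, ¥1,640, ¥1,780, ¥1,900, ¥2,240 (q = 6 of N = 10).
Gap ratios (z−y)/z: (2586−720)/2586 = 0.7216; (2586−1060)/2586 = 0.5901; (2586−1640)/2586 = 0.3658; (2586−1780)/2586 = 0.3117; (2586−1900)/2586 = 0.2653; (2586−2240)/2586 = 0.1338.
Sum of shortfalls = 2.388244; P₁ averages over all N: 2.388244 / 10 = 0.239.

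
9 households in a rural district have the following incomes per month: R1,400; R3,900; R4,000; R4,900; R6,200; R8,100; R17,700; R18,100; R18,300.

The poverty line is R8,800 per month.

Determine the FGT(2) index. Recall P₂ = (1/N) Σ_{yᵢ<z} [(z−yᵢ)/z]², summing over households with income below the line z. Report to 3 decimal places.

Below the line: R1,400, R3,900, R4,000, R4,900, R6,200, R8,100 (q = 6 of N = 9).
Shortfall ratios: (8800−1400)/8800 = 0.8409; (8800−3900)/8800 = 0.5568; (8800−4000)/8800 = 0.5455; (8800−4900)/8800 = 0.4432; (8800−6200)/8800 = 0.2955; (8800−8100)/8800 = 0.0795.
Squared: 0.7071; 0.3100; 0.2975; 0.1964; 0.0873; 0.0063.
Sum = 1.604726; P₂ = 1.604726 / 9 = 0.178.

0.178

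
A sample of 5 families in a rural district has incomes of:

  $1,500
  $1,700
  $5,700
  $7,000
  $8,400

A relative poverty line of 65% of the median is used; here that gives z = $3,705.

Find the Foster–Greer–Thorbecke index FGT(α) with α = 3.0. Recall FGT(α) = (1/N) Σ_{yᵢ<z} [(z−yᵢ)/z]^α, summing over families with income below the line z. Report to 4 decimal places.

0.0739

Poor units: $1,500, $1,700 (q = 2 of N = 5).
Gap ratios (z−y)/z: (3705−1500)/3705 = 0.5951; (3705−1700)/3705 = 0.5412.
Raised to α = 3.0: 0.21080; 0.15848.
Sum = 0.369277; FGT(3.0) = 0.369277 / 5 = 0.0739.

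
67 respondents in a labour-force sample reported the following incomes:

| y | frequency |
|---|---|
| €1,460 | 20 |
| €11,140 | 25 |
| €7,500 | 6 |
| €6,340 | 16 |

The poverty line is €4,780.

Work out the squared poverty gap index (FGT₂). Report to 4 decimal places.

Below the line: 20×€1,460 (q = 20 of N = 67).
Normalized shortfalls: (4780−1460)/4780 = 0.6946 (×20).
Squared: 0.4824 (×20).
Sum = 9.648290; P₂ = 9.648290 / 67 = 0.1440.

0.1440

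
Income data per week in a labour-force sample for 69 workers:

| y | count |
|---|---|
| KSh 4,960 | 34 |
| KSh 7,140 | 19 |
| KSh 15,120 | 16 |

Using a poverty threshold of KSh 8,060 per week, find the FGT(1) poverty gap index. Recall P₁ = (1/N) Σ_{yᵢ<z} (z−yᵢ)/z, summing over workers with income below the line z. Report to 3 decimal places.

Below the line: 34×KSh 4,960, 19×KSh 7,140 (q = 53 of N = 69).
Shortfall ratios: (8060−4960)/8060 = 0.3846 (×34); (8060−7140)/8060 = 0.1141 (×19).
Σ = 15.245658. Dividing by the full population N = 69 gives P₁ = 0.221.

0.221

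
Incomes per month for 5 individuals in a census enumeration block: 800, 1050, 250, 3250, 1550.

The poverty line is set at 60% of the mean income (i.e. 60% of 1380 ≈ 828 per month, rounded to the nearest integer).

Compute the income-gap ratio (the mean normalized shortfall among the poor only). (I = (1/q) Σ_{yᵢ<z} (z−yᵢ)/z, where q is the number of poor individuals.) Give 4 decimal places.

0.3659

Below the line: 250, 800 (q = 2 of N = 5).
Relative gaps: 0.6981, 0.0338; sum = 0.731884.
I averages over the q = 2 poor units only: 0.731884 / 2 = 0.3659.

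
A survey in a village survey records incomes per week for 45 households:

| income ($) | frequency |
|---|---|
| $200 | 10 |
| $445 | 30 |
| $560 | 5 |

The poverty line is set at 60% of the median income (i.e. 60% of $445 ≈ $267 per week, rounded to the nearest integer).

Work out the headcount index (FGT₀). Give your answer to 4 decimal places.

0.2222

10 of the 45 households have income below $267.
H = 10/45 = 0.2222.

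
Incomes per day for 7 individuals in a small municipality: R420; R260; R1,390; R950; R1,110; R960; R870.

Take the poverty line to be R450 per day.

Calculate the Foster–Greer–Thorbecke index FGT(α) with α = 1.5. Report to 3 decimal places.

Incomes under z: R260, R420 (q = 2 of N = 7).
Normalized shortfalls: (450−260)/450 = 0.4222; (450−420)/450 = 0.0667.
Raised to α = 1.5: 0.27435; 0.01721.
Sum = 0.291567; FGT(1.5) = 0.291567 / 7 = 0.042.

0.042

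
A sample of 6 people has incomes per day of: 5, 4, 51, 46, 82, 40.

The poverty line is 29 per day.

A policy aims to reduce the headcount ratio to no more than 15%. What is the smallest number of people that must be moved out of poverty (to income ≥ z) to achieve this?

2 of the 6 people are poor, so H = 2/6 = 0.333.
A headcount ratio of at most 15% allows at most ⌊0.15 × 6⌋ = 0 poor people.
So at least 2 − 0 = 2 must be lifted.

2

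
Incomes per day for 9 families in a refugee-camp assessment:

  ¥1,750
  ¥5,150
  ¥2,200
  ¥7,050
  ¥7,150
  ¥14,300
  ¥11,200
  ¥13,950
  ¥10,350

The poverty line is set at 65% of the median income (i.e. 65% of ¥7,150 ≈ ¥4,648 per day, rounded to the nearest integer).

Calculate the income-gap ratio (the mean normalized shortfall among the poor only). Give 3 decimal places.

Incomes under z: ¥1,750, ¥2,200 (q = 2 of N = 9).
Shortfall ratios (z−y)/z: 0.6235, 0.5267; sum = 1.150172.
The income-gap ratio divides by q (the poor only): 1.150172 / 2 = 0.575.

0.575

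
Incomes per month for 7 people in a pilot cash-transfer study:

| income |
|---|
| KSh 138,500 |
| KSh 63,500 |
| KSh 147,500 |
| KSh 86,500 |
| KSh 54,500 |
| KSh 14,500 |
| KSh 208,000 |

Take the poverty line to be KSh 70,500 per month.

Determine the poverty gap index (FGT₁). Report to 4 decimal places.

Incomes under z: KSh 14,500, KSh 54,500, KSh 63,500 (q = 3 of N = 7).
Relative gaps: (70500−14500)/70500 = 0.7943; (70500−54500)/70500 = 0.2270; (70500−63500)/70500 = 0.0993.
Sum of shortfalls = 1.120567; P₁ averages over all N: 1.120567 / 7 = 0.1601.

0.1601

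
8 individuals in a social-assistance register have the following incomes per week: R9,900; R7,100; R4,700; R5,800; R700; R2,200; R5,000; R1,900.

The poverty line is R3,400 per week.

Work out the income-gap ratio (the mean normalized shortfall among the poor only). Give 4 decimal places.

0.5294

Below the line: R700, R1,900, R2,200 (q = 3 of N = 8).
Relative gaps: 0.7941, 0.4412, 0.3529; sum = 1.588235.
The income-gap ratio divides by q (the poor only): 1.588235 / 3 = 0.5294.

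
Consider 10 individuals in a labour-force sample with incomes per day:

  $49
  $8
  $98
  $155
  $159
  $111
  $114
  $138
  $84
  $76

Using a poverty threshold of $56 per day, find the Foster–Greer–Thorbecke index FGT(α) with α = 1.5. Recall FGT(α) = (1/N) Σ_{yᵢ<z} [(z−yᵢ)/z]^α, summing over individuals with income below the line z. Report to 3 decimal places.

Poor units: $8, $49 (q = 2 of N = 10).
Gap ratios (z−y)/z: (56−8)/56 = 0.8571; (56−49)/56 = 0.1250.
Raised to α = 1.5: 0.79356; 0.04419.
Sum = 0.837754; FGT(1.5) = 0.837754 / 10 = 0.084.

0.084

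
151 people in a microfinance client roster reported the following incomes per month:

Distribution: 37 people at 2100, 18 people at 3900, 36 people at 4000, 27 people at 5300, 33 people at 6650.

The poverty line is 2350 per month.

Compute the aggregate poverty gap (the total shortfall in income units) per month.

9250

Below the line: 37×2100 (q = 37 of N = 151).
Individual gaps: 37×(2350−2100) = 9250.
Aggregate gap = 9250.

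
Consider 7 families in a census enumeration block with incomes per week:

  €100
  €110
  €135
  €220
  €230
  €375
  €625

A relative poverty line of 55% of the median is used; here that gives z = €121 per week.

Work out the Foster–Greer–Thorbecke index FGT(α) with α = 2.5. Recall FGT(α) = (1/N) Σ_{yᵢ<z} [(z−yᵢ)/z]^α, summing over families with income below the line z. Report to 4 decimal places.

0.0021

Poor units: €100, €110 (q = 2 of N = 7).
Shortfall ratios: (121−100)/121 = 0.1736; (121−110)/121 = 0.0909.
Raised to α = 2.5: 0.01255; 0.00249.
Sum = 0.015040; FGT(2.5) = 0.015040 / 7 = 0.0021.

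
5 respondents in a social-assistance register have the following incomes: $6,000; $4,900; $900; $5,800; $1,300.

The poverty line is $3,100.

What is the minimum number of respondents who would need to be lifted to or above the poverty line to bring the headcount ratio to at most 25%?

1

Currently q = 2 of N = 5 are below the line (H = 0.400).
A headcount ratio of at most 25% allows at most ⌊0.25 × 5⌋ = 1 poor respondents.
So at least 2 − 1 = 1 must be lifted.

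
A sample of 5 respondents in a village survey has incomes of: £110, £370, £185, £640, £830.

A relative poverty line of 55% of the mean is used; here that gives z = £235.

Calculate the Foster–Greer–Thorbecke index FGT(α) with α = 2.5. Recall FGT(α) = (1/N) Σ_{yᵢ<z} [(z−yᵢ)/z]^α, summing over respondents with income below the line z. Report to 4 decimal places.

0.0454

Incomes under z: £110, £185 (q = 2 of N = 5).
Gap ratios (z−y)/z: (235−110)/235 = 0.5319; (235−185)/235 = 0.2128.
Raised to α = 2.5: 0.20635; 0.02088.
Sum = 0.227232; FGT(2.5) = 0.227232 / 5 = 0.0454.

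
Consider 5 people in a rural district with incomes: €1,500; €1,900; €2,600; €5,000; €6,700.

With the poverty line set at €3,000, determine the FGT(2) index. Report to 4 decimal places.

Poor units: €1,500, €1,900, €2,600 (q = 3 of N = 5).
Normalized shortfalls: (3000−1500)/3000 = 0.5000; (3000−1900)/3000 = 0.3667; (3000−2600)/3000 = 0.1333.
Squared: 0.2500; 0.1344; 0.0178.
Sum = 0.402222; P₂ = 0.402222 / 5 = 0.0804.

0.0804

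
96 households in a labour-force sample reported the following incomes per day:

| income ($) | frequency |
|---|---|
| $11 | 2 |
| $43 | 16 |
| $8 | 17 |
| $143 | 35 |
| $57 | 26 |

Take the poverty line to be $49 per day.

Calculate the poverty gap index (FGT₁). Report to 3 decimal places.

Below the line: 17×$8, 2×$11, 16×$43 (q = 35 of N = 96).
Relative gaps: (49−8)/49 = 0.8367 (×17); (49−11)/49 = 0.7755 (×2); (49−43)/49 = 0.1224 (×16).
Σ = 17.734694. Dividing by the full population N = 96 gives P₁ = 0.185.

0.185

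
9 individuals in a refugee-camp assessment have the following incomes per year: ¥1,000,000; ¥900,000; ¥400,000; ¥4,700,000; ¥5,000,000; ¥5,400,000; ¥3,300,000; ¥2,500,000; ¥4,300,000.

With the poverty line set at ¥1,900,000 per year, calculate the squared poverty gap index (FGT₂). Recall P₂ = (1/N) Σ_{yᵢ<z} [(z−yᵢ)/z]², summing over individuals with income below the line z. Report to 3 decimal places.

Incomes under z: ¥400,000, ¥900,000, ¥1,000,000 (q = 3 of N = 9).
Shortfall ratios: (1900000−400000)/1900000 = 0.7895; (1900000−900000)/1900000 = 0.5263; (1900000−1000000)/1900000 = 0.4737.
Squared: 0.6233; 0.2770; 0.2244.
Sum = 1.124654; P₂ = 1.124654 / 9 = 0.125.

0.125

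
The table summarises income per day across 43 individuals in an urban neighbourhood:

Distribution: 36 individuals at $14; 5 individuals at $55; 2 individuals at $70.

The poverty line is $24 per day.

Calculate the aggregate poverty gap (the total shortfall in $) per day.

$360

Poor units: 36×$14 (q = 36 of N = 43).
Individual gaps: 36×(24−14) = 360.
Aggregate gap = $360.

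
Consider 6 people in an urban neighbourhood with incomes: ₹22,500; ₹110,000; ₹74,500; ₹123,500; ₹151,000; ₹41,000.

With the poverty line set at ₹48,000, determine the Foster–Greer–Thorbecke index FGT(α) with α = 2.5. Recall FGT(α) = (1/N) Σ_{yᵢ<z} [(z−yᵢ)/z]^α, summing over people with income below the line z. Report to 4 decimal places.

0.0356

Below z: ₹22,500, ₹41,000 (q = 2 of N = 6).
Shortfall ratios: (48000−22500)/48000 = 0.5312; (48000−41000)/48000 = 0.1458.
Raised to α = 2.5: 0.20571; 0.00812.
Sum = 0.213828; FGT(2.5) = 0.213828 / 6 = 0.0356.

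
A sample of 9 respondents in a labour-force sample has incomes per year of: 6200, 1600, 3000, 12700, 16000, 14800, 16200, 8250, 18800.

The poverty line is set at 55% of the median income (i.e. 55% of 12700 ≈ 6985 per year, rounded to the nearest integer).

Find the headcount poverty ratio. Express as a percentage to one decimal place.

3 of the 9 respondents have income below 6985.
H = 3/9 = 33.3%.

33.3%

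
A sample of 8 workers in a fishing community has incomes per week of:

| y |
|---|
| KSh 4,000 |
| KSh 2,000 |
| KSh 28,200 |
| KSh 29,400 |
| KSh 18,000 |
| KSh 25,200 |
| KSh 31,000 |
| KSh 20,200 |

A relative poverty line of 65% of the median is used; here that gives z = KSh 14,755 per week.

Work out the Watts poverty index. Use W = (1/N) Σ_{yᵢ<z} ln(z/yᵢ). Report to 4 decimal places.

Below z: KSh 2,000, KSh 4,000 (q = 2 of N = 8).
Log gaps: ln(14755/2000) = 1.9984; ln(14755/4000) = 1.3053.
W = 3.303722 / 8 = 0.4130.

0.4130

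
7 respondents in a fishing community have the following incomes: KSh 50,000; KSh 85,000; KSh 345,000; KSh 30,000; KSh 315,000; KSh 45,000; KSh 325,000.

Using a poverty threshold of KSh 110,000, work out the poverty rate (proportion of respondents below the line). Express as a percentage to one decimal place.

57.1%

4 of the 7 respondents have income below KSh 110,000.
H = 4/7 = 57.1%.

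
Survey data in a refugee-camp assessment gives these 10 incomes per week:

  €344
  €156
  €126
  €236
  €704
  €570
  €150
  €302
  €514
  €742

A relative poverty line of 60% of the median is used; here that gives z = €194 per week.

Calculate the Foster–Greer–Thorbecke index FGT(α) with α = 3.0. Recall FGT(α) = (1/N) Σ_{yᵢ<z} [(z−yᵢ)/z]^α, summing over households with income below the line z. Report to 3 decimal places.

Below z: €126, €150, €156 (q = 3 of N = 10).
Relative gaps: (194−126)/194 = 0.3505; (194−150)/194 = 0.2268; (194−156)/194 = 0.1959.
Raised to α = 3.0: 0.04306; 0.01167; 0.00752.
Sum = 0.062247; FGT(3.0) = 0.062247 / 10 = 0.006.

0.006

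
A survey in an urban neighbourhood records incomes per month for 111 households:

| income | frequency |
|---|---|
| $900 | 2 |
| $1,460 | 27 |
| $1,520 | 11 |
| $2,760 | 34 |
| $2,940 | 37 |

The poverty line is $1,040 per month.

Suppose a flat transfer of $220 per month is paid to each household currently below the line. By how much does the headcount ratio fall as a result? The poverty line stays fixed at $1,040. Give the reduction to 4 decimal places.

Before: below the line — 2×$900; headcount ratio = 0.018018.
After the $220 transfer: below the line — none; headcount ratio = 0.000000.
Reduction = 0.018018 − 0.000000 = 0.0180.

0.0180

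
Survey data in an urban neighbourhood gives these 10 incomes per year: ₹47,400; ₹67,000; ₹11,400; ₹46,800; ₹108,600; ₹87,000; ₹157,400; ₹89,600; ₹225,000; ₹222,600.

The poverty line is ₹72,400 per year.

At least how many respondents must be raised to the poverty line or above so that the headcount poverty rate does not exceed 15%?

Currently q = 4 of N = 10 are below the line (H = 0.400).
A headcount ratio of at most 15% allows at most ⌊0.15 × 10⌋ = 1 poor respondents.
So at least 4 − 1 = 3 must be lifted.

3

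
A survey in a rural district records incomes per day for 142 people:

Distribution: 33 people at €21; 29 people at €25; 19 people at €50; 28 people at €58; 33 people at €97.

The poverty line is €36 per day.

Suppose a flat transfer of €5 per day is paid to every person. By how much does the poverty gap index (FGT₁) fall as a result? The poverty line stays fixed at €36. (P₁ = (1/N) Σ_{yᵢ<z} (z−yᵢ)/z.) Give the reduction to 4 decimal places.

0.0606

Before: below the line — 33×€21, 29×€25; poverty gap index (FGT₁) = 0.159233.
After the €5 transfer: below the line — 33×€26, 29×€30; poverty gap index (FGT₁) = 0.098592.
Reduction = 0.159233 − 0.098592 = 0.0606.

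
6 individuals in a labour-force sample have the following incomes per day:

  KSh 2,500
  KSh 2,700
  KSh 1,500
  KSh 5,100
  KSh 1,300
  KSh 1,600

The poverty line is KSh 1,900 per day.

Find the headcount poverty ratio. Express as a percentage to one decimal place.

50.0%

3 of the 6 individuals have income below KSh 1,900.
H = 3/6 = 50.0%.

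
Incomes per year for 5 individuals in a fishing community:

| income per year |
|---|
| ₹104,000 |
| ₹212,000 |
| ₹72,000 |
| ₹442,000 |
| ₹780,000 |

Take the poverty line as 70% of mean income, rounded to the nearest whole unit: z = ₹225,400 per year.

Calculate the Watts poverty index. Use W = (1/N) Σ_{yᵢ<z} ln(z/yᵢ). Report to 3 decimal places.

Incomes under z: ₹72,000, ₹104,000, ₹212,000 (q = 3 of N = 5).
ln(z/y) terms: ln(225400/72000) = 1.1412; ln(225400/104000) = 0.7735; ln(225400/212000) = 0.0613.
W = 1.975987 / 5 = 0.395.

0.395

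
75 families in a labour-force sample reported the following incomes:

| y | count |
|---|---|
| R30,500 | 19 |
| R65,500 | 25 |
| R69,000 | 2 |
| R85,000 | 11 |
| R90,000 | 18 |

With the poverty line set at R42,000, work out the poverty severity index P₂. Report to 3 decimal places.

0.019

Below the line: 19×R30,500 (q = 19 of N = 75).
Normalized shortfalls: (42000−30500)/42000 = 0.2738 (×19).
Squared: 0.0750 (×19).
Sum = 1.424461; P₂ = 1.424461 / 75 = 0.019.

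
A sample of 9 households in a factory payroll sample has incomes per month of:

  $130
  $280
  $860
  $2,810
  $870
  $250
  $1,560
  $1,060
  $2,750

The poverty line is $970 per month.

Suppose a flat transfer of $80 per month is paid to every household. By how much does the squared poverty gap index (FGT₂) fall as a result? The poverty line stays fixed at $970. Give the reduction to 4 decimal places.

Before: below the line — $130, $250, $280, $860, $870; squared poverty gap index (FGT₂) = 0.203375.
After the $80 transfer: below the line — $210, $330, $360, $940, $950; squared poverty gap index (FGT₂) = 0.160674.
Reduction = 0.203375 − 0.160674 = 0.0427.

0.0427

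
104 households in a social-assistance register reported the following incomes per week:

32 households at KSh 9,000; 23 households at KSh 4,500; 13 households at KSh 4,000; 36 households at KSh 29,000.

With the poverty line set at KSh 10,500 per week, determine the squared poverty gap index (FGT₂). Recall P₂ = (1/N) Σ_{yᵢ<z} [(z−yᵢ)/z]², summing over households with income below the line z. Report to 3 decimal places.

Incomes under z: 13×KSh 4,000, 23×KSh 4,500, 32×KSh 9,000 (q = 68 of N = 104).
Normalized shortfalls: (10500−4000)/10500 = 0.6190 (×13); (10500−4500)/10500 = 0.5714 (×23); (10500−9000)/10500 = 0.1429 (×32).
Squared: 0.3832 (×13); 0.3265 (×23); 0.0204 (×32).
Sum = 13.145125; P₂ = 13.145125 / 104 = 0.126.

0.126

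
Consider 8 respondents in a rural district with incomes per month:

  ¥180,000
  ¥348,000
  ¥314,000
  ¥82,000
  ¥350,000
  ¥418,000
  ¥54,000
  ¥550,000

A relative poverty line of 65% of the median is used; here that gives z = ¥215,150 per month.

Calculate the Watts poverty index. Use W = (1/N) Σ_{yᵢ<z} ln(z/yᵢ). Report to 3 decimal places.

0.316

Incomes under z: ¥54,000, ¥82,000, ¥180,000 (q = 3 of N = 8).
Log shortfalls: ln(215150/54000) = 1.3824; ln(215150/82000) = 0.9646; ln(215150/180000) = 0.1784.
W = 2.525346 / 8 = 0.316.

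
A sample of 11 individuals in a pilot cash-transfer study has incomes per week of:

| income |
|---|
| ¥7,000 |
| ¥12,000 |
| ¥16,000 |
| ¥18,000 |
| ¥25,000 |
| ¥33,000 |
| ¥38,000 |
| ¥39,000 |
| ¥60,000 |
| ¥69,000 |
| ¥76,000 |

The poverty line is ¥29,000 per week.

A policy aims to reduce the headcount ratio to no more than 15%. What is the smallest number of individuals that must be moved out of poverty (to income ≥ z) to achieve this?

4

5 of the 11 individuals are poor, so H = 5/11 = 0.455.
A headcount ratio of at most 15% allows at most ⌊0.15 × 11⌋ = 1 poor individuals.
So at least 5 − 1 = 4 must be lifted.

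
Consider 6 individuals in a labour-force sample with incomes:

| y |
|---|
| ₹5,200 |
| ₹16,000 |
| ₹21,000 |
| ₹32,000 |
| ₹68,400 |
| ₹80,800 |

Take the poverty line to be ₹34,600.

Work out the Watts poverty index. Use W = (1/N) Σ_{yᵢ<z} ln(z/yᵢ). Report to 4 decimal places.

Poor units: ₹5,200, ₹16,000, ₹21,000, ₹32,000 (q = 4 of N = 6).
Log gaps: ln(34600/5200) = 1.8952; ln(34600/16000) = 0.7713; ln(34600/21000) = 0.4993; ln(34600/32000) = 0.0781.
W = 3.243909 / 6 = 0.5407.

0.5407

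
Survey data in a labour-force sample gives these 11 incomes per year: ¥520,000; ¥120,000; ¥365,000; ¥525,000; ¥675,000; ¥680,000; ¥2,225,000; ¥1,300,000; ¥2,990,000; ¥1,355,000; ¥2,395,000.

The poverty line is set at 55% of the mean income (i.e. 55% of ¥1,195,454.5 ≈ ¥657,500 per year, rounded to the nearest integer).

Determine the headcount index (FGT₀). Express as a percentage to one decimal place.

36.4%

4 of the 11 respondents have income below ¥657,500.
H = 4/11 = 36.4%.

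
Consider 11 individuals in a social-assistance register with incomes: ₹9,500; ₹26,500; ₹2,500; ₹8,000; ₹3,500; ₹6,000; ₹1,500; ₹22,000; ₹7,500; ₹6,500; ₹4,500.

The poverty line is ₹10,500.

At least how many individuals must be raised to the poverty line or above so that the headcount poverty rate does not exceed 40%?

5

Currently q = 9 of N = 11 are below the line (H = 0.818).
A headcount ratio of at most 40% allows at most ⌊0.40 × 11⌋ = 4 poor individuals.
So at least 9 − 4 = 5 must be lifted.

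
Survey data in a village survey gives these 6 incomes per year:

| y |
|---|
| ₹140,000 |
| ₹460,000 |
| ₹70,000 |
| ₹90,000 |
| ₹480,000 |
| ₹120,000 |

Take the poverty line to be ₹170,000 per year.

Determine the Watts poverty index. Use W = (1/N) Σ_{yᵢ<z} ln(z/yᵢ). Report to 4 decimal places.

Poor units: ₹70,000, ₹90,000, ₹120,000, ₹140,000 (q = 4 of N = 6).
ln(z/y) terms: ln(170000/70000) = 0.8873; ln(170000/90000) = 0.6360; ln(170000/120000) = 0.3483; ln(170000/140000) = 0.1942.
W = 2.065755 / 6 = 0.3443.

0.3443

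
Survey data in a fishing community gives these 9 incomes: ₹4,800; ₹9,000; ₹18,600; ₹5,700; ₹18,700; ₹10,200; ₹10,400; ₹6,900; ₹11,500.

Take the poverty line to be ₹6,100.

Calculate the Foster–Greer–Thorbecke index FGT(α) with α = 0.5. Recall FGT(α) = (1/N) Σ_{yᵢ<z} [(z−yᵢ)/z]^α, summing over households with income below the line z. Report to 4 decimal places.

0.0797

Incomes under z: ₹4,800, ₹5,700 (q = 2 of N = 9).
Normalized shortfalls: (6100−4800)/6100 = 0.2131; (6100−5700)/6100 = 0.0656.
Raised to α = 0.5: 0.46164; 0.25607.
Sum = 0.717717; FGT(0.5) = 0.717717 / 9 = 0.0797.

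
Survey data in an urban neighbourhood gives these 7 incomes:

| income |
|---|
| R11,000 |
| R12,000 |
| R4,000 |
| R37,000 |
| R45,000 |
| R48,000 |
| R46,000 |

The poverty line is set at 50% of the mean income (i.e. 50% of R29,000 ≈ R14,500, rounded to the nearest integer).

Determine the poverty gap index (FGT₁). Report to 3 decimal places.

Poor units: R4,000, R11,000, R12,000 (q = 3 of N = 7).
Normalized shortfalls: (14500−4000)/14500 = 0.7241; (14500−11000)/14500 = 0.2414; (14500−12000)/14500 = 0.1724.
Sum of shortfalls = 1.137931; P₁ averages over all N: 1.137931 / 7 = 0.163.

0.163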